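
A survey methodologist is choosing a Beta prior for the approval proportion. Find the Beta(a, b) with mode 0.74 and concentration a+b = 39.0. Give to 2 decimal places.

a = 28.38, b = 10.62

Since the density peak of Beta(a,b) is at (a−1)/(a+b−2),
a = 1 + 0.74(39.0−2) = 28.38 and b = 39.0 − 28.38 = 10.62.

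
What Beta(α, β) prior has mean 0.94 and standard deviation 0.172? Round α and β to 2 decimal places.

α = 0.85, β = 0.05

First σ² = 0.029584. Setting α = μn, β = (1−μ)n with n = α+β,
μ(1−μ)/(n+1) = 0.029584 ⇒ n+1 = 0.0564/0.029584 = 1.9064 ⇒ n = 0.9064.
Hence α = 0.94×0.9064 = 0.85, β = 0.06×0.9064 = 0.05.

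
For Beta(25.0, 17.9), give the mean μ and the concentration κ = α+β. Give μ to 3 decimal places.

μ = 0.583, κ = 42.9

κ = α+β = 25.0+17.9 = 42.9; μ = α/κ = 25.0/42.9 = 0.583.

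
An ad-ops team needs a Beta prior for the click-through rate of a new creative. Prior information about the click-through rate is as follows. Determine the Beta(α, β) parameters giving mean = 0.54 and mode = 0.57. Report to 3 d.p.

α = 2.520, β = 2.147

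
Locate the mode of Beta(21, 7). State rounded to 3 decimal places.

0.769

With α,β > 1, mode = (α−1)/(α+β−2) = 20/26 = 0.769.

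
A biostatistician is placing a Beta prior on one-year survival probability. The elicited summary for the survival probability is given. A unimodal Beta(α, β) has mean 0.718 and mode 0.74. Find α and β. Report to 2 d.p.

Let s = α+β. Mean gives α = μs = 0.718s; mode gives (α−1)/(s−2) = 0.74.
Substituting: 0.718s − 1 = 0.74(s−2) = 0.74s − 1.48, so -0.022s = -0.48 and s = 21.8182.
Then α = 0.718×21.8182 = 15.67 and β = s−α = 6.15.

α = 15.67, β = 6.15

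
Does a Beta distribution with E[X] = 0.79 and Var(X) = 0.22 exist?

No

A Beta with mean μ has variance μ(1−μ)/(α+β+1) < μ(1−μ).
Here μ(1−μ) = 0.79×0.21 = 0.1659, and 0.22 ≥ 0.1659.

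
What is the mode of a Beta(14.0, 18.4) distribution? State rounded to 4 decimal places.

With α,β > 1, mode = (α−1)/(α+β−2) = 13.0/30.4 = 0.4276.

0.4276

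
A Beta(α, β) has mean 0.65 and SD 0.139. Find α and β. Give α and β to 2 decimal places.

α = 7.00, β = 3.77

First σ² = 0.019321. Setting α = μn, β = (1−μ)n with n = α+β,
μ(1−μ)/(n+1) = 0.019321 ⇒ n+1 = 0.2275/0.019321 = 11.7748 ⇒ n = 10.7748.
Hence α = 0.65×10.7748 = 7.00, β = 0.35×10.7748 = 3.77.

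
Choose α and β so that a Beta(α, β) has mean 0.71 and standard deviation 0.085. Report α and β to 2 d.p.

α = 19.52, β = 7.97

Variance = 0.085² = 0.007225. The moment-matching identity α+β = μ(1−μ)/Var − 1 gives
α+β = 0.2059/0.007225 − 1 = 27.4983, so α = μ·27.4983 = 19.52 and β = (1−μ)·27.4983 = 7.97.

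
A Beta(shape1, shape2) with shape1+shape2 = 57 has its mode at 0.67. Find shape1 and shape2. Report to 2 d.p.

shape1 = 37.85, shape2 = 19.15

Mode = (shape1−1)/(κ−2) with κ = shape1+shape2, so shape1−1 = 0.67·55 = 36.85.
shape1 = 37.85; shape2 = κ − shape1 = 19.15.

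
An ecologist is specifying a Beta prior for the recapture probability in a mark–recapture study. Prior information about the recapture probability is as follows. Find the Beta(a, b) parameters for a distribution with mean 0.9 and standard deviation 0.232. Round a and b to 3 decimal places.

a = 0.605, b = 0.067

Variance = 0.232² = 0.053824. The moment-matching identity a+b = μ(1−μ)/Var − 1 gives
a+b = 0.09/0.053824 − 1 = 0.6721, so a = μ·0.6721 = 0.605 and b = (1−μ)·0.6721 = 0.067.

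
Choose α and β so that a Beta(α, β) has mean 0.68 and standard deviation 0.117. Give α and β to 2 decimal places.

Variance = 0.117² = 0.013689. The moment-matching identity α+β = μ(1−μ)/Var − 1 gives
α+β = 0.2176/0.013689 − 1 = 14.8960, so α = μ·14.8960 = 10.13 and β = (1−μ)·14.8960 = 4.77.

α = 10.13, β = 4.77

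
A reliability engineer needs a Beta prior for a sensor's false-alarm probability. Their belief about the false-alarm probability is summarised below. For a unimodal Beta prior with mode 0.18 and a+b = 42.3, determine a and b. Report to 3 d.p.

a = 8.254, b = 34.046

Since the density peak of Beta(a,b) is at (a−1)/(a+b−2),
a = 1 + 0.18(42.3−2) = 8.254 and b = 42.3 − 8.254 = 34.046.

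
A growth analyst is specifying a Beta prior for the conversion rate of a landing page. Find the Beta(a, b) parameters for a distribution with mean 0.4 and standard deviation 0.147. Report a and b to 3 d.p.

First σ² = 0.021609. Setting a = μn, b = (1−μ)n with n = a+b,
μ(1−μ)/(n+1) = 0.021609 ⇒ n+1 = 0.24/0.021609 = 11.1065 ⇒ n = 10.1065.
Hence a = 0.4×10.1065 = 4.043, b = 0.6×10.1065 = 6.064.

a = 4.043, b = 6.064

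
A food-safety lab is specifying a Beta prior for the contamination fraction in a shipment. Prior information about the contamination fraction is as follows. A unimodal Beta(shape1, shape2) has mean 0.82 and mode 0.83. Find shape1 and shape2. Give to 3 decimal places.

shape1 = 54.120, shape2 = 11.880

With s = shape1+shape2: μ = shape1/s and mode = (shape1−1)/(s−2). Eliminating shape1 = μs,
μs − 1 = m(s−2) ⇒ s(μ−m) = 1−2m ⇒ s = -0.66/-0.01 = 66.0000.
So shape1 = μs = 54.120, shape2 = (1−μ)s = 11.880.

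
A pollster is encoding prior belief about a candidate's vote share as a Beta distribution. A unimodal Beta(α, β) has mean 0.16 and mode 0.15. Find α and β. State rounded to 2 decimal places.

Let s = α+β. Mean gives α = μs = 0.16s; mode gives (α−1)/(s−2) = 0.15.
Substituting: 0.16s − 1 = 0.15(s−2) = 0.15s − 0.30, so 0.01s = 0.70 and s = 70.0000.
Then α = 0.16×70.0000 = 11.20 and β = s−α = 58.80.

α = 11.20, β = 58.80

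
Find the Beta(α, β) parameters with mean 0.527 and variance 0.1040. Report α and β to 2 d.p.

Write ν = α+β; then α = μν and Var = μ(1−μ)/(ν+1).
ν = μ(1−μ)/Var − 1 = 0.249271/0.1040 − 1 = 1.3968.
α = 0.527·1.3968 = 0.74, β = 0.473·1.3968 = 0.66.

α = 0.74, β = 0.66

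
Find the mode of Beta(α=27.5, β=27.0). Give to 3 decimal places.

0.505

With α,β > 1, mode = (α−1)/(α+β−2) = 26.5/52.5 = 0.505.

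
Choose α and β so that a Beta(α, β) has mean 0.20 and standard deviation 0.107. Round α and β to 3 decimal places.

α = 2.595, β = 10.380

Variance = 0.107² = 0.011449. The moment-matching identity α+β = μ(1−μ)/Var − 1 gives
α+β = 0.1600/0.011449 − 1 = 12.9750, so α = μ·12.9750 = 2.595 and β = (1−μ)·12.9750 = 10.380.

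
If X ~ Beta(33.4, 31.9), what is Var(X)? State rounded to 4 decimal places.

0.0038

α+β = 65.3 and αβ = 1065.46, so Var = αβ/[(α+β)²(α+β+1)] = 1065.46/282709.167 = 0.0038.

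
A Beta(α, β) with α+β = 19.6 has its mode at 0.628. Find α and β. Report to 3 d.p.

α = 12.053, β = 7.547

Since the density peak of Beta(α,β) is at (α−1)/(α+β−2),
α = 1 + 0.628(19.6−2) = 12.053 and β = 19.6 − 12.053 = 7.547.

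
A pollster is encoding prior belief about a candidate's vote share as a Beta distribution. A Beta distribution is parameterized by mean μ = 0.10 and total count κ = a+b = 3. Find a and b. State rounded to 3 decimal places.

Split κ in proportion μ : (1−μ): a = 0.10·3 = 0.300, b = 3 − 0.300 = 2.700.

a = 0.300, b = 2.700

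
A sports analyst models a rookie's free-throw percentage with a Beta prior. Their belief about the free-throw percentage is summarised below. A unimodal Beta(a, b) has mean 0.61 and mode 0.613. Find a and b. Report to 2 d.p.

a = 45.95, b = 29.38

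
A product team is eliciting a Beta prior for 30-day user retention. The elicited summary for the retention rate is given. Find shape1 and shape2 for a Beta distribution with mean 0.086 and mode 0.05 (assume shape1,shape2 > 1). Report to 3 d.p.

With s = shape1+shape2: μ = shape1/s and mode = (shape1−1)/(s−2). Eliminating shape1 = μs,
μs − 1 = m(s−2) ⇒ s(μ−m) = 1−2m ⇒ s = 0.90/0.036 = 25.0000.
So shape1 = μs = 2.150, shape2 = (1−μ)s = 22.850.

shape1 = 2.150, shape2 = 22.850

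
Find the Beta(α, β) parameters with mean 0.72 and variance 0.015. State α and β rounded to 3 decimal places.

α = 8.957, β = 3.483

Write ν = α+β; then α = μν and Var = μ(1−μ)/(ν+1).
ν = μ(1−μ)/Var − 1 = 0.2016/0.015 − 1 = 12.4400.
α = 0.72·12.4400 = 8.957, β = 0.28·12.4400 = 3.483.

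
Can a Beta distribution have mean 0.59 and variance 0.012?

Yes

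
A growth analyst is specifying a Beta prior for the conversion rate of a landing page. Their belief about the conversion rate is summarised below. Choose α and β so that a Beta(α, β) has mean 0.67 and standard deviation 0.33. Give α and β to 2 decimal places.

First σ² = 0.1089. Setting α = μn, β = (1−μ)n with n = α+β,
μ(1−μ)/(n+1) = 0.1089 ⇒ n+1 = 0.2211/0.1089 = 2.0303 ⇒ n = 1.0303.
Hence α = 0.67×1.0303 = 0.69, β = 0.33×1.0303 = 0.34.

α = 0.69, β = 0.34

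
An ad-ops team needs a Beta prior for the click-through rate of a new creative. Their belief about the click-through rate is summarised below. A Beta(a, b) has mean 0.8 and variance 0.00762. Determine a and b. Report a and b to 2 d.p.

a = 16.00, b = 4.00

By moment matching, a+b = μ(1−μ)/σ² − 1 = (0.8·0.2)/0.00762 − 1 = 20.9974 − 1 = 19.9974.
Since a/(a+b) = μ, a = 0.8·19.9974 = 16.00 and b = 0.2·19.9974 = 4.00.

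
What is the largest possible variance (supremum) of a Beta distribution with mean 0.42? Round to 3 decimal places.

0.244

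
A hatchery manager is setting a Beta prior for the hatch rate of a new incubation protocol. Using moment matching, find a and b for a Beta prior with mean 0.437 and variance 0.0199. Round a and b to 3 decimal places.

a = 4.966, b = 6.398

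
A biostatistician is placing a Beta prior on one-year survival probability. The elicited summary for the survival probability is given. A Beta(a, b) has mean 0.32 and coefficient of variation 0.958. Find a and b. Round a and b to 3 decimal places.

σ = CV·μ = 0.958×0.32 = 0.30656, so σ² = 0.093979.
s+1 = μ(1−μ)/σ² = 0.2176/0.093979 = 2.3154, so s = a+b = 1.3154.
a = μs = 0.421, b = (1−μ)s = 0.894.

a = 0.421, b = 0.894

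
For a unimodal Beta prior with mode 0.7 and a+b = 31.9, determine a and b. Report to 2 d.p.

Mode = (a−1)/(κ−2) with κ = a+b, so a−1 = 0.7·29.9 = 20.93.
a = 21.93; b = κ − a = 9.97.

a = 21.93, b = 9.97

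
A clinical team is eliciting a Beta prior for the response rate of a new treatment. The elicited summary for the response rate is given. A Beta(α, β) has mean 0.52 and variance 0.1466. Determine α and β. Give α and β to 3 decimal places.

α = 0.365, β = 0.337

Write ν = α+β; then α = μν and Var = μ(1−μ)/(ν+1).
ν = μ(1−μ)/Var − 1 = 0.2496/0.1466 − 1 = 0.7026.
α = 0.52·0.7026 = 0.365, β = 0.48·0.7026 = 0.337.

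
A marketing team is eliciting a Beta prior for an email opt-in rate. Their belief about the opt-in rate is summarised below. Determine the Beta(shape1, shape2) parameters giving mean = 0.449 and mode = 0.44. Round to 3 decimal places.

With s = shape1+shape2: μ = shape1/s and mode = (shape1−1)/(s−2). Eliminating shape1 = μs,
μs − 1 = m(s−2) ⇒ s(μ−m) = 1−2m ⇒ s = 0.12/0.009 = 13.3333.
So shape1 = μs = 5.987, shape2 = (1−μ)s = 7.347.

shape1 = 5.987, shape2 = 7.347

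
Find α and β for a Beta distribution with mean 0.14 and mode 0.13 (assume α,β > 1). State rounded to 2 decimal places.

α = 10.36, β = 63.64

With s = α+β: μ = α/s and mode = (α−1)/(s−2). Eliminating α = μs,
μs − 1 = m(s−2) ⇒ s(μ−m) = 1−2m ⇒ s = 0.74/0.01 = 74.0000.
So α = μs = 10.36, β = (1−μ)s = 63.64.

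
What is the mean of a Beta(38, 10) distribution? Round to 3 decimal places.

E[X] = α/(α+β) = 38/48 = 0.792.

0.792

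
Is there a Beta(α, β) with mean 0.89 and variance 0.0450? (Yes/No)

Yes

For any Beta, Var(X) < E[X]·(1−E[X]).
Here μ(1−μ) = 0.89×0.11 = 0.0979, and 0.0450 < 0.0979.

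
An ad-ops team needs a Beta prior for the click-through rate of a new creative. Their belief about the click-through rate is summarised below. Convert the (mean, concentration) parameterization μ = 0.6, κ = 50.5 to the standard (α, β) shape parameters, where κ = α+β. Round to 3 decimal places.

α = μκ = 0.6×50.5 = 30.300 and β = (1−μ)κ = 0.4×50.5 = 20.200.

α = 30.300, β = 20.200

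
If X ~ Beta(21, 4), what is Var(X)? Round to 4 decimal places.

0.0052

α+β = 25 and αβ = 84, so Var = αβ/[(α+β)²(α+β+1)] = 84/16250 = 0.0052.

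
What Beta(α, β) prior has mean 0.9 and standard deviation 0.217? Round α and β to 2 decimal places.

α = 0.82, β = 0.09

Variance = 0.217² = 0.047089. The moment-matching identity α+β = μ(1−μ)/Var − 1 gives
α+β = 0.09/0.047089 − 1 = 0.9113, so α = μ·0.9113 = 0.82 and β = (1−μ)·0.9113 = 0.09.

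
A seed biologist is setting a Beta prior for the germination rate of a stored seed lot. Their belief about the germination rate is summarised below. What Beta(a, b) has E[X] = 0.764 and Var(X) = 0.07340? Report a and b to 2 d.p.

a = 1.11, b = 0.34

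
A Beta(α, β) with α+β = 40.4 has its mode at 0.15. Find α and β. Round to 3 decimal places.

α = 6.760, β = 33.640

Since the density peak of Beta(α,β) is at (α−1)/(α+β−2),
α = 1 + 0.15(40.4−2) = 6.760 and β = 40.4 − 6.760 = 33.640.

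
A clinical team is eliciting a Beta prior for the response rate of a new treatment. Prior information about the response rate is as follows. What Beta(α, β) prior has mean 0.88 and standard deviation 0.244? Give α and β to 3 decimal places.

σ² = 0.244² = 0.059536.
With s = α+β, Var = μ(1−μ)/(s+1), so s+1 = (0.88×0.12)/0.059536 = 1.7737 and s = 0.7737.
α = μs = 0.681, β = (1−μ)s = 0.093.

α = 0.681, β = 0.093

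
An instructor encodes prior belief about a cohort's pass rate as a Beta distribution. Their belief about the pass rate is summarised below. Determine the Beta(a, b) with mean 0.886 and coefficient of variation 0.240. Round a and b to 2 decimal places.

σ = CV·μ = 0.240×0.886 = 0.21264, so σ² = 0.045216.
s+1 = μ(1−μ)/σ² = 0.101004/0.045216 = 2.2338, so s = a+b = 1.2338.
a = μs = 1.09, b = (1−μ)s = 0.14.

a = 1.09, b = 0.14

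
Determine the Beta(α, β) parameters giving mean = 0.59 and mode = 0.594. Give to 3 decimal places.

With s = α+β: μ = α/s and mode = (α−1)/(s−2). Eliminating α = μs,
μs − 1 = m(s−2) ⇒ s(μ−m) = 1−2m ⇒ s = -0.188/-0.004 = 47.0000.
So α = μs = 27.730, β = (1−μ)s = 19.270.

α = 27.730, β = 19.270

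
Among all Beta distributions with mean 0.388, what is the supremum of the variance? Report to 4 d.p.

0.2375

For fixed mean μ the Beta variance is μ(1−μ)/(α+β+1), increasing as α+β decreases.
Its least upper bound (not attained) is μ(1−μ) = 0.388·0.612 = 0.2375.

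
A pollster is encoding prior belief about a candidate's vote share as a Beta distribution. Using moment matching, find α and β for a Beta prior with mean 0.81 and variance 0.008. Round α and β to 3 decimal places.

Write ν = α+β; then α = μν and Var = μ(1−μ)/(ν+1).
ν = μ(1−μ)/Var − 1 = 0.1539/0.008 − 1 = 18.2375.
α = 0.81·18.2375 = 14.772, β = 0.19·18.2375 = 3.465.

α = 14.772, β = 3.465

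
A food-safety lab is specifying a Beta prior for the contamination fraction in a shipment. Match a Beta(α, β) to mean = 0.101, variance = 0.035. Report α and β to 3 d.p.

Write ν = α+β; then α = μν and Var = μ(1−μ)/(ν+1).
ν = μ(1−μ)/Var − 1 = 0.090799/0.035 − 1 = 1.5943.
α = 0.101·1.5943 = 0.161, β = 0.899·1.5943 = 1.433.

α = 0.161, β = 1.433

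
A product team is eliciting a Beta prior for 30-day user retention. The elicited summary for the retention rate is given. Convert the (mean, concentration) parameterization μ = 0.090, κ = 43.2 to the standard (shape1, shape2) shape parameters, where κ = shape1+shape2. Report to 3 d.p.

shape1 = μκ = 0.090×43.2 = 3.888 and shape2 = (1−μ)κ = 0.910×43.2 = 39.312.

shape1 = 3.888, shape2 = 39.312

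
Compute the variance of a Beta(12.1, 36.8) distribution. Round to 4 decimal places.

0.0037

α+β = 48.9 and αβ = 445.28, so Var = αβ/[(α+β)²(α+β+1)] = 445.28/119321.379 = 0.0037.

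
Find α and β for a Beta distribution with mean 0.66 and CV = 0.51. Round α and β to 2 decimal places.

α = 0.65, β = 0.33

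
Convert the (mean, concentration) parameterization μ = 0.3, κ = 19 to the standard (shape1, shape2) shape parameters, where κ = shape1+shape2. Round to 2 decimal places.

shape1 = μκ = 0.3×19 = 5.70 and shape2 = (1−μ)κ = 0.7×19 = 13.30.

shape1 = 5.70, shape2 = 13.30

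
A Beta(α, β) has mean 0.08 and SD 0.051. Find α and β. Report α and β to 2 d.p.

σ² = 0.051² = 0.002601.
With s = α+β, Var = μ(1−μ)/(s+1), so s+1 = (0.08×0.92)/0.002601 = 28.2968 and s = 27.2968.
α = μs = 2.18, β = (1−μ)s = 25.11.

α = 2.18, β = 25.11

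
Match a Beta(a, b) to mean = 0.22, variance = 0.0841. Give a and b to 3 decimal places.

a = 0.229, b = 0.812

Let s = a+b. The Beta variance is μ(1−μ)/(s+1).
So s+1 = μ(1−μ)/σ² = (0.22×0.78)/0.0841 = 0.1716/0.0841 = 2.0404, giving s = 1.0404.
Then a = μs = 0.22×1.0404 = 0.229 and b = (1−μ)s = 0.78×1.0404 = 0.812.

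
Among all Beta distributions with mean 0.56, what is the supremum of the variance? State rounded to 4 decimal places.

0.2464

Var = μ(1−μ)/(α+β+1), which approaches μ(1−μ) as α+β → 0.
So the supremum is μ(1−μ) = 0.56×0.44 = 0.2464.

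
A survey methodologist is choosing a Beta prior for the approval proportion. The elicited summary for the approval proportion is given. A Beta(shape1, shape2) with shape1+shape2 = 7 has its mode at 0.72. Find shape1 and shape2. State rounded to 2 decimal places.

shape1 = 4.60, shape2 = 2.40

Mode = (shape1−1)/(κ−2) with κ = shape1+shape2, so shape1−1 = 0.72·5 = 3.60.
shape1 = 4.60; shape2 = κ − shape1 = 2.40.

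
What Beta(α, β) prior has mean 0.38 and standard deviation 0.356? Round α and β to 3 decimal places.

Variance = 0.356² = 0.126736. The moment-matching identity α+β = μ(1−μ)/Var − 1 gives
α+β = 0.2356/0.126736 − 1 = 0.8590, so α = μ·0.8590 = 0.326 and β = (1−μ)·0.8590 = 0.533.

α = 0.326, β = 0.533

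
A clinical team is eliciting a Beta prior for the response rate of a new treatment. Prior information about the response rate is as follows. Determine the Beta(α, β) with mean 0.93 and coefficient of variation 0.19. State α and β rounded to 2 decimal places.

Var = (CV·μ)² = (0.19×0.93)² = 0.031223.
α+β = μ(1−μ)/Var − 1 = 0.0651/0.031223 − 1 = 1.0850.
Thus α = 0.93·1.0850 = 1.01 and β = 0.07·1.0850 = 0.08.

α = 1.01, β = 0.08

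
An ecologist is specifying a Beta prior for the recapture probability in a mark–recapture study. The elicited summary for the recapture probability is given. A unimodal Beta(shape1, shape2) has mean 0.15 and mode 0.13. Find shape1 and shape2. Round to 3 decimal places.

shape1 = 5.550, shape2 = 31.450

Let s = shape1+shape2. Mean gives shape1 = μs = 0.15s; mode gives (shape1−1)/(s−2) = 0.13.
Substituting: 0.15s − 1 = 0.13(s−2) = 0.13s − 0.26, so 0.02s = 0.74 and s = 37.0000.
Then shape1 = 0.15×37.0000 = 5.550 and shape2 = s−shape1 = 31.450.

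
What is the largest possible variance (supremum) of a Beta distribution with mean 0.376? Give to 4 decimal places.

0.2346

For fixed mean μ the Beta variance is μ(1−μ)/(α+β+1), increasing as α+β decreases.
Its least upper bound (not attained) is μ(1−μ) = 0.376·0.624 = 0.2346.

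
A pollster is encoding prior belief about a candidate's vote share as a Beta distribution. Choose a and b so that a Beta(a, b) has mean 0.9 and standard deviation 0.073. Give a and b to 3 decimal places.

a = 14.300, b = 1.589

First σ² = 0.005329. Setting a = μn, b = (1−μ)n with n = a+b,
μ(1−μ)/(n+1) = 0.005329 ⇒ n+1 = 0.09/0.005329 = 16.8887 ⇒ n = 15.8887.
Hence a = 0.9×15.8887 = 14.300, b = 0.1×15.8887 = 1.589.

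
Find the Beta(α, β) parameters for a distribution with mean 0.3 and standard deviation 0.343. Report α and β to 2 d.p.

First σ² = 0.117649. Setting α = μn, β = (1−μ)n with n = α+β,
μ(1−μ)/(n+1) = 0.117649 ⇒ n+1 = 0.21/0.117649 = 1.7850 ⇒ n = 0.7850.
Hence α = 0.3×0.7850 = 0.24, β = 0.7×0.7850 = 0.55.

α = 0.24, β = 0.55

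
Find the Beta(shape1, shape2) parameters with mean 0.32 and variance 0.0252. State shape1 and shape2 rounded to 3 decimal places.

Let s = shape1+shape2. The Beta variance is μ(1−μ)/(s+1).
So s+1 = μ(1−μ)/σ² = (0.32×0.68)/0.0252 = 0.2176/0.0252 = 8.6349, giving s = 7.6349.
Then shape1 = μs = 0.32×7.6349 = 2.443 and shape2 = (1−μ)s = 0.68×7.6349 = 5.192.

shape1 = 2.443, shape2 = 5.192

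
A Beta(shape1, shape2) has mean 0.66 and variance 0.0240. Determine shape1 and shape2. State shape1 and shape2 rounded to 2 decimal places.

Let s = shape1+shape2. The Beta variance is μ(1−μ)/(s+1).
So s+1 = μ(1−μ)/σ² = (0.66×0.34)/0.0240 = 0.2244/0.0240 = 9.3500, giving s = 8.3500.
Then shape1 = μs = 0.66×8.3500 = 5.51 and shape2 = (1−μ)s = 0.34×8.3500 = 2.84.

shape1 = 5.51, shape2 = 2.84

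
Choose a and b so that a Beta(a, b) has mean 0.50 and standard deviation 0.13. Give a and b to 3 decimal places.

First σ² = 0.0169. Setting a = μn, b = (1−μ)n with n = a+b,
μ(1−μ)/(n+1) = 0.0169 ⇒ n+1 = 0.2500/0.0169 = 14.7929 ⇒ n = 13.7929.
Hence a = 0.50×13.7929 = 6.896, b = 0.50×13.7929 = 6.896.

a = 6.896, b = 6.896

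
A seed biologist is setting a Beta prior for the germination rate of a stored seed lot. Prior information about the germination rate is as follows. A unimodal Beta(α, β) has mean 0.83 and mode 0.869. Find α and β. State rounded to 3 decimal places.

Let s = α+β. Mean gives α = μs = 0.83s; mode gives (α−1)/(s−2) = 0.869.
Substituting: 0.83s − 1 = 0.869(s−2) = 0.869s − 1.738, so -0.039s = -0.738 and s = 18.9231.
Then α = 0.83×18.9231 = 15.706 and β = s−α = 3.217.

α = 15.706, β = 3.217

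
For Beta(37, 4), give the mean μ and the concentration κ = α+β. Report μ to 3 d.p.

κ = α+β = 37+4 = 41; μ = α/κ = 37/41 = 0.902.

μ = 0.902, κ = 41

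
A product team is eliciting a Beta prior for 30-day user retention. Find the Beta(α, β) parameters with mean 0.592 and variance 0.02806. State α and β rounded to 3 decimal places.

Write ν = α+β; then α = μν and Var = μ(1−μ)/(ν+1).
ν = μ(1−μ)/Var − 1 = 0.241536/0.02806 − 1 = 7.6078.
α = 0.592·7.6078 = 4.504, β = 0.408·7.6078 = 3.104.

α = 4.504, β = 3.104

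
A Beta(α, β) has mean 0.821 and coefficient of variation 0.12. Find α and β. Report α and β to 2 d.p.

α = 11.61, β = 2.53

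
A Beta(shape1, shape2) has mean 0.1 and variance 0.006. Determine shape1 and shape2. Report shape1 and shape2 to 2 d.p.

shape1 = 1.40, shape2 = 12.60

Let s = shape1+shape2. The Beta variance is μ(1−μ)/(s+1).
So s+1 = μ(1−μ)/σ² = (0.1×0.9)/0.006 = 0.09/0.006 = 15.0000, giving s = 14.0000.
Then shape1 = μs = 0.1×14.0000 = 1.40 and shape2 = (1−μ)s = 0.9×14.0000 = 12.60.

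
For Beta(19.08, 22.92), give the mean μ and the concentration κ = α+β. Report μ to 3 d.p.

μ = 0.454, κ = 42.00

κ = α+β = 19.08+22.92 = 42.00; μ = α/κ = 19.08/42.00 = 0.454.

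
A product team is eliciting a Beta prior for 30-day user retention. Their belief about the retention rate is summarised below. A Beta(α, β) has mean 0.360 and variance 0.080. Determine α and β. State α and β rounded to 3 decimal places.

α = 0.677, β = 1.203

Write ν = α+β; then α = μν and Var = μ(1−μ)/(ν+1).
ν = μ(1−μ)/Var − 1 = 0.230400/0.080 − 1 = 1.8800.
α = 0.360·1.8800 = 0.677, β = 0.640·1.8800 = 1.203.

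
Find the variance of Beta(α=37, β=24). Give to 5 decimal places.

0.00385

μ = 37/61 = 0.606557; Var = μ(1−μ)/(α+β+1) = 0.2386455/62 = 0.00385.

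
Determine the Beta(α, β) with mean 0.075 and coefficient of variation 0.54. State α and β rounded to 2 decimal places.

α = 3.10, β = 38.20

Var = (CV·μ)² = (0.54×0.075)² = 0.001640.
α+β = μ(1−μ)/Var − 1 = 0.069375/0.001640 − 1 = 41.2954.
Thus α = 0.075·41.2954 = 3.10 and β = 0.925·41.2954 = 38.20.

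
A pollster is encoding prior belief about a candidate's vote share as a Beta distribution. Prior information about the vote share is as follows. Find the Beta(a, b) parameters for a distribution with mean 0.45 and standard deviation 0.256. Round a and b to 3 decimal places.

a = 1.249, b = 1.527

σ² = 0.256² = 0.065536.
With s = a+b, Var = μ(1−μ)/(s+1), so s+1 = (0.45×0.55)/0.065536 = 3.7766 and s = 2.7766.
a = μs = 1.249, b = (1−μ)s = 1.527.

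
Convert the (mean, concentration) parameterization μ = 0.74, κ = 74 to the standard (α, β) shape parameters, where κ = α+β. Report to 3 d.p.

α = 54.760, β = 19.240

Split κ in proportion μ : (1−μ): α = 0.74·74 = 54.760, β = 74 − 54.760 = 19.240.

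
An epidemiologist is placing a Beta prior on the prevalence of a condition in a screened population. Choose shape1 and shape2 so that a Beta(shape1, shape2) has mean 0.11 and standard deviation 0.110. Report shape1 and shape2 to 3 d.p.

shape1 = 0.780, shape2 = 6.311

σ² = 0.110² = 0.012100.
With s = shape1+shape2, Var = μ(1−μ)/(s+1), so s+1 = (0.11×0.89)/0.012100 = 8.0909 and s = 7.0909.
shape1 = μs = 0.780, shape2 = (1−μ)s = 6.311.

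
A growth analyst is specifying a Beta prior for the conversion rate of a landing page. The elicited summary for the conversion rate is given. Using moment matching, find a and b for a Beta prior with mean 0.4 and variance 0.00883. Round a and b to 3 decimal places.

By moment matching, a+b = μ(1−μ)/σ² − 1 = (0.4·0.6)/0.00883 − 1 = 27.1801 − 1 = 26.1801.
Since a/(a+b) = μ, a = 0.4·26.1801 = 10.472 and b = 0.6·26.1801 = 15.708.

a = 10.472, b = 15.708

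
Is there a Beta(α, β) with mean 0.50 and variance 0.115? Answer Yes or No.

Yes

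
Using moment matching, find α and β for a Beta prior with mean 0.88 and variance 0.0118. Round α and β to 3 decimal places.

α = 6.995, β = 0.954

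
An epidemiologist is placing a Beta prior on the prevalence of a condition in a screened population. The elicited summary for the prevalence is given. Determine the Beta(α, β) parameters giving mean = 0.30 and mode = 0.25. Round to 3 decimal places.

Let s = α+β. Mean gives α = μs = 0.30s; mode gives (α−1)/(s−2) = 0.25.
Substituting: 0.30s − 1 = 0.25(s−2) = 0.25s − 0.50, so 0.05s = 0.50 and s = 10.0000.
Then α = 0.30×10.0000 = 3.000 and β = s−α = 7.000.

α = 3.000, β = 7.000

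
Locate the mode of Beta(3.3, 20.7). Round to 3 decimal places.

The density x^(α−1)(1−x)^(β−1) is maximised at (α−1)/(α+β−2) = 2.3/22.0 = 0.105.

0.105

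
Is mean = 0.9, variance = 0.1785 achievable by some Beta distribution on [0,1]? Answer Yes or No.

A Beta with mean μ has variance μ(1−μ)/(α+β+1) < μ(1−μ).
Here μ(1−μ) = 0.9×0.1 = 0.09, and 0.1785 ≥ 0.09.

No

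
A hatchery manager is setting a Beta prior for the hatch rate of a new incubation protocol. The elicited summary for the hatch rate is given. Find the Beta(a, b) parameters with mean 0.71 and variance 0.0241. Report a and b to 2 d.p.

Write ν = a+b; then a = μν and Var = μ(1−μ)/(ν+1).
ν = μ(1−μ)/Var − 1 = 0.2059/0.0241 − 1 = 7.5436.
a = 0.71·7.5436 = 5.36, b = 0.29·7.5436 = 2.19.

a = 5.36, b = 2.19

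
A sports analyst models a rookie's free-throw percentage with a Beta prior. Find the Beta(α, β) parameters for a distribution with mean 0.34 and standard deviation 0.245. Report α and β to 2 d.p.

First σ² = 0.060025. Setting α = μn, β = (1−μ)n with n = α+β,
μ(1−μ)/(n+1) = 0.060025 ⇒ n+1 = 0.2244/0.060025 = 3.7384 ⇒ n = 2.7384.
Hence α = 0.34×2.7384 = 0.93, β = 0.66×2.7384 = 1.81.

α = 0.93, β = 1.81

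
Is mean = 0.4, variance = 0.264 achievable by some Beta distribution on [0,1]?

A Beta with mean μ has variance μ(1−μ)/(α+β+1) < μ(1−μ).
Here μ(1−μ) = 0.4×0.6 = 0.24, and 0.264 ≥ 0.24.

No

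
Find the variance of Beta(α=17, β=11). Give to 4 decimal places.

μ = 17/28 = 0.607143; Var = μ(1−μ)/(α+β+1) = 0.2385204/29 = 0.0082.

0.0082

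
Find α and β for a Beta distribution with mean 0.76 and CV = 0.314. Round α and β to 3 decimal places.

Var = (CV·μ)² = (0.314×0.76)² = 0.056949.
α+β = μ(1−μ)/Var − 1 = 0.1824/0.056949 − 1 = 2.2029.
Thus α = 0.76·2.2029 = 1.674 and β = 0.24·2.2029 = 0.529.

α = 1.674, β = 0.529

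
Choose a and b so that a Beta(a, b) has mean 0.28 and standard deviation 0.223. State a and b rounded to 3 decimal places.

First σ² = 0.049729. Setting a = μn, b = (1−μ)n with n = a+b,
μ(1−μ)/(n+1) = 0.049729 ⇒ n+1 = 0.2016/0.049729 = 4.0540 ⇒ n = 3.0540.
Hence a = 0.28×3.0540 = 0.855, b = 0.72×3.0540 = 2.199.

a = 0.855, b = 2.199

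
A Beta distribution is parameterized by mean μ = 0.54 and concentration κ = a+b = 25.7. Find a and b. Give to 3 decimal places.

a = μκ = 0.54×25.7 = 13.878 and b = (1−μ)κ = 0.46×25.7 = 11.822.

a = 13.878, b = 11.822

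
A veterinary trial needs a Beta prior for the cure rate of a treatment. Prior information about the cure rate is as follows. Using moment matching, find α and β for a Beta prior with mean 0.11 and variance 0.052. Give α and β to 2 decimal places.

α = 0.10, β = 0.79

By moment matching, α+β = μ(1−μ)/σ² − 1 = (0.11·0.89)/0.052 − 1 = 1.8827 − 1 = 0.8827.
Since α/(α+β) = μ, α = 0.11·0.8827 = 0.10 and β = 0.89·0.8827 = 0.79.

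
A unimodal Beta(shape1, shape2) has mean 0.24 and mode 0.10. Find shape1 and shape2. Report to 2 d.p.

Let s = shape1+shape2. Mean gives shape1 = μs = 0.24s; mode gives (shape1−1)/(s−2) = 0.10.
Substituting: 0.24s − 1 = 0.10(s−2) = 0.10s − 0.20, so 0.14s = 0.80 and s = 5.7143.
Then shape1 = 0.24×5.7143 = 1.37 and shape2 = s−shape1 = 4.34.

shape1 = 1.37, shape2 = 4.34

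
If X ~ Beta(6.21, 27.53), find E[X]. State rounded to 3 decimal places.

0.184

E[X] = α/(α+β) = 6.21/33.74 = 0.184.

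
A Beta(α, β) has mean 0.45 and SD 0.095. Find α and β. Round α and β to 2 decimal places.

α = 11.89, β = 14.53

Variance = 0.095² = 0.009025. The moment-matching identity α+β = μ(1−μ)/Var − 1 gives
α+β = 0.2475/0.009025 − 1 = 26.4238, so α = μ·26.4238 = 11.89 and β = (1−μ)·26.4238 = 14.53.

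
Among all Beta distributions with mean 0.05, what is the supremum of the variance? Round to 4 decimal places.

0.0475

Var = μ(1−μ)/(α+β+1), which approaches μ(1−μ) as α+β → 0.
So the supremum is μ(1−μ) = 0.05×0.95 = 0.0475.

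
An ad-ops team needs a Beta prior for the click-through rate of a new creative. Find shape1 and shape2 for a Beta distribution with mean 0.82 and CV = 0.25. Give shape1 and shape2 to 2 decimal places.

Var = (CV·μ)² = (0.25×0.82)² = 0.042025.
shape1+shape2 = μ(1−μ)/Var − 1 = 0.1476/0.042025 − 1 = 2.5122.
Thus shape1 = 0.82·2.5122 = 2.06 and shape2 = 0.18·2.5122 = 0.45.

shape1 = 2.06, shape2 = 0.45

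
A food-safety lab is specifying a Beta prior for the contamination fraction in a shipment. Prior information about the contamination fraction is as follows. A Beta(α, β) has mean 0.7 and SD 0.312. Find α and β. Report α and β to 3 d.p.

σ² = 0.312² = 0.097344.
With s = α+β, Var = μ(1−μ)/(s+1), so s+1 = (0.7×0.3)/0.097344 = 2.1573 and s = 1.1573.
α = μs = 0.810, β = (1−μ)s = 0.347.

α = 0.810, β = 0.347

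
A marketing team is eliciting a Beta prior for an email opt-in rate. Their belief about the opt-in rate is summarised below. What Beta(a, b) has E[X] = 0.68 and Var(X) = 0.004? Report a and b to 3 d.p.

a = 36.312, b = 17.088

Let s = a+b. The Beta variance is μ(1−μ)/(s+1).
So s+1 = μ(1−μ)/σ² = (0.68×0.32)/0.004 = 0.2176/0.004 = 54.4000, giving s = 53.4000.
Then a = μs = 0.68×53.4000 = 36.312 and b = (1−μ)s = 0.32×53.4000 = 17.088.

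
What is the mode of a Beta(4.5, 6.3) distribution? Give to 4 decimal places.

0.3977

The density x^(α−1)(1−x)^(β−1) is maximised at (α−1)/(α+β−2) = 3.5/8.8 = 0.3977.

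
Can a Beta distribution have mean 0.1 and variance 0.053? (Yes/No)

Yes

The Beta variance bound is σ² < μ(1−μ).
Here μ(1−μ) = 0.1×0.9 = 0.09, and 0.053 < 0.09.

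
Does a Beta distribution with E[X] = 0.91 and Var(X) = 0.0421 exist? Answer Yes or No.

Yes

The Beta variance bound is σ² < μ(1−μ).
Here μ(1−μ) = 0.91×0.09 = 0.0819, and 0.0421 < 0.0819.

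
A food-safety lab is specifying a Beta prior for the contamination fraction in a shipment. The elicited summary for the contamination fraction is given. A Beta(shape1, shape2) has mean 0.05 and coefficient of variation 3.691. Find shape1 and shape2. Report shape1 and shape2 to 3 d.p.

shape1 = 0.020, shape2 = 0.375

σ = CV·μ = 3.691×0.05 = 0.18455, so σ² = 0.034059.
s+1 = μ(1−μ)/σ² = 0.0475/0.034059 = 1.3947, so s = shape1+shape2 = 0.3947.
shape1 = μs = 0.020, shape2 = (1−μ)s = 0.375.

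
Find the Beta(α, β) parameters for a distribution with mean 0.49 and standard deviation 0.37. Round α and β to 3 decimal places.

First σ² = 0.1369. Setting α = μn, β = (1−μ)n with n = α+β,
μ(1−μ)/(n+1) = 0.1369 ⇒ n+1 = 0.2499/0.1369 = 1.8254 ⇒ n = 0.8254.
Hence α = 0.49×0.8254 = 0.404, β = 0.51×0.8254 = 0.421.

α = 0.404, β = 0.421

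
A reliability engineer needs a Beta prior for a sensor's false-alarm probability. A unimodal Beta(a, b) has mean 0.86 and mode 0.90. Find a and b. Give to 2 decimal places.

With s = a+b: μ = a/s and mode = (a−1)/(s−2). Eliminating a = μs,
μs − 1 = m(s−2) ⇒ s(μ−m) = 1−2m ⇒ s = -0.80/-0.04 = 20.0000.
So a = μs = 17.20, b = (1−μ)s = 2.80.

a = 17.20, b = 2.80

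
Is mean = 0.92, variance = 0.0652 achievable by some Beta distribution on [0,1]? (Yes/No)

Yes

A Beta with mean μ has variance μ(1−μ)/(α+β+1) < μ(1−μ).
Here μ(1−μ) = 0.92×0.08 = 0.0736, and 0.0652 < 0.0736.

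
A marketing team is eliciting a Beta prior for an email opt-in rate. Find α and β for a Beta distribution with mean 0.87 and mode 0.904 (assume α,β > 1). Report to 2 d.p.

α = 20.68, β = 3.09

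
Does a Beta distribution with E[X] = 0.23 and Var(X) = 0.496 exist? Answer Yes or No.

For any Beta, Var(X) < E[X]·(1−E[X]).
Here μ(1−μ) = 0.23×0.77 = 0.1771, and 0.496 ≥ 0.1771.

No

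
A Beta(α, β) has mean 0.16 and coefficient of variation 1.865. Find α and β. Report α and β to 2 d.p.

α = 0.08, β = 0.43

Var = (CV·μ)² = (1.865×0.16)² = 0.089043.
α+β = μ(1−μ)/Var − 1 = 0.1344/0.089043 − 1 = 0.5094.
Thus α = 0.16·0.5094 = 0.08 and β = 0.84·0.5094 = 0.43.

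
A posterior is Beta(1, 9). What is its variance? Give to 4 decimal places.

α+β = 10 and αβ = 9, so Var = αβ/[(α+β)²(α+β+1)] = 9/1100 = 0.0082.

0.0082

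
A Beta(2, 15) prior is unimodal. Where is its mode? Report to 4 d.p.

With α,β > 1, mode = (α−1)/(α+β−2) = 1/15 = 0.0667.

0.0667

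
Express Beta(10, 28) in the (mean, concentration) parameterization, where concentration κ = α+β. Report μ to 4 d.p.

κ = α+β = 10+28 = 38; μ = α/κ = 10/38 = 0.2632.

μ = 0.2632, κ = 38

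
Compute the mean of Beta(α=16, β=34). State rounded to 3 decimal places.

The Beta mean is α/(α+β) = 16/(16+34) = 0.320.

0.320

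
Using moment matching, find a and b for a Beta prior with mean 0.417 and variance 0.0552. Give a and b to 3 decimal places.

a = 1.420, b = 1.985

Write ν = a+b; then a = μν and Var = μ(1−μ)/(ν+1).
ν = μ(1−μ)/Var − 1 = 0.243111/0.0552 − 1 = 3.4042.
a = 0.417·3.4042 = 1.420, b = 0.583·3.4042 = 1.985.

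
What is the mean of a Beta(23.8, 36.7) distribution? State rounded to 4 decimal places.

The Beta mean is α/(α+β) = 23.8/(23.8+36.7) = 0.3934.

0.3934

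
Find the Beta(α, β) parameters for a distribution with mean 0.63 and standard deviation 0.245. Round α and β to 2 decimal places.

First σ² = 0.060025. Setting α = μn, β = (1−μ)n with n = α+β,
μ(1−μ)/(n+1) = 0.060025 ⇒ n+1 = 0.2331/0.060025 = 3.8834 ⇒ n = 2.8834.
Hence α = 0.63×2.8834 = 1.82, β = 0.37×2.8834 = 1.07.

α = 1.82, β = 1.07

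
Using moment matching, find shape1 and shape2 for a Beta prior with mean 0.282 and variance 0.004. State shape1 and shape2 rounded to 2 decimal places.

Let s = shape1+shape2. The Beta variance is μ(1−μ)/(s+1).
So s+1 = μ(1−μ)/σ² = (0.282×0.718)/0.004 = 0.202476/0.004 = 50.6190, giving s = 49.6190.
Then shape1 = μs = 0.282×49.6190 = 13.99 and shape2 = (1−μ)s = 0.718×49.6190 = 35.63.

shape1 = 13.99, shape2 = 35.63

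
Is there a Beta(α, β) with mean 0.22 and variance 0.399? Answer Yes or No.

The Beta variance bound is σ² < μ(1−μ).
Here μ(1−μ) = 0.22×0.78 = 0.1716, and 0.399 ≥ 0.1716.

No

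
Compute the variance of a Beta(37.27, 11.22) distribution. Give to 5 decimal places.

0.00359

α+β = 48.49 and αβ = 418.1694, so Var = αβ/[(α+β)²(α+β+1)] = 418.1694/116364.852149 = 0.00359.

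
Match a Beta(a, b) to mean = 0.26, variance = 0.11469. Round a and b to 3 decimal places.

a = 0.176, b = 0.501

Let s = a+b. The Beta variance is μ(1−μ)/(s+1).
So s+1 = μ(1−μ)/σ² = (0.26×0.74)/0.11469 = 0.1924/0.11469 = 1.6776, giving s = 0.6776.
Then a = μs = 0.26×0.6776 = 0.176 and b = (1−μ)s = 0.74×0.6776 = 0.501.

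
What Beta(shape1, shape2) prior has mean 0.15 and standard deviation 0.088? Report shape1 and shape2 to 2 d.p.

shape1 = 2.32, shape2 = 13.14

σ² = 0.088² = 0.007744.
With s = shape1+shape2, Var = μ(1−μ)/(s+1), so s+1 = (0.15×0.85)/0.007744 = 16.4644 and s = 15.4644.
shape1 = μs = 2.32, shape2 = (1−μ)s = 13.14.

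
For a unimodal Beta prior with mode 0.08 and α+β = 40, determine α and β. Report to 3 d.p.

α = 4.040, β = 35.960

For α,β>1 the mode is (α−1)/(α+β−2), so α = mode·(κ−2)+1 = 0.08×38+1 = 4.040.
And β = (1−mode)·(κ−2)+1 = 0.92×38+1 = 35.960.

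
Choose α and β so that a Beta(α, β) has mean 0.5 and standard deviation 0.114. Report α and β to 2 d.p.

α = 9.12, β = 9.12

Variance = 0.114² = 0.012996. The moment-matching identity α+β = μ(1−μ)/Var − 1 gives
α+β = 0.25/0.012996 − 1 = 18.2367, so α = μ·18.2367 = 9.12 and β = (1−μ)·18.2367 = 9.12.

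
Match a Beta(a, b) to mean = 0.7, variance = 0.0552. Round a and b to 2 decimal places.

Let s = a+b. The Beta variance is μ(1−μ)/(s+1).
So s+1 = μ(1−μ)/σ² = (0.7×0.3)/0.0552 = 0.21/0.0552 = 3.8043, giving s = 2.8043.
Then a = μs = 0.7×2.8043 = 1.96 and b = (1−μ)s = 0.3×2.8043 = 0.84.

a = 1.96, b = 0.84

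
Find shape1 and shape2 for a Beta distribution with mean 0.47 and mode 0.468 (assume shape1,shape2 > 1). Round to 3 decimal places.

shape1 = 15.040, shape2 = 16.960

Let s = shape1+shape2. Mean gives shape1 = μs = 0.47s; mode gives (shape1−1)/(s−2) = 0.468.
Substituting: 0.47s − 1 = 0.468(s−2) = 0.468s − 0.936, so 0.002s = 0.064 and s = 32.0000.
Then shape1 = 0.47×32.0000 = 15.040 and shape2 = s−shape1 = 16.960.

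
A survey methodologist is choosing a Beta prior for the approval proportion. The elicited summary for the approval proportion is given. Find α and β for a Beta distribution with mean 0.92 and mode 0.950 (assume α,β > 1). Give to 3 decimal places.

Let s = α+β. Mean gives α = μs = 0.92s; mode gives (α−1)/(s−2) = 0.950.
Substituting: 0.92s − 1 = 0.950(s−2) = 0.950s − 1.900, so -0.030s = -0.900 and s = 30.0000.
Then α = 0.92×30.0000 = 27.600 and β = s−α = 2.400.

α = 27.600, β = 2.400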